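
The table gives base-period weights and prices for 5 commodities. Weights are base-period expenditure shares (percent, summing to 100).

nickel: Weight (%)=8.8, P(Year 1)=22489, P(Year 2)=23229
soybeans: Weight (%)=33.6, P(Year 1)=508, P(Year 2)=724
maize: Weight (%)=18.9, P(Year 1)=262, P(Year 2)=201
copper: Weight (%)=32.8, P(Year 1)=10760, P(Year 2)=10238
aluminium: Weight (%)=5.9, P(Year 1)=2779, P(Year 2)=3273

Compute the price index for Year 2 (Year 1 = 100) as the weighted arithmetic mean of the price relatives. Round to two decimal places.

109.63

nickel: 8.8 × (23229/22489) = 8.8 × 1.032905 = 9.0896
soybeans: 33.6 × (724/508) = 33.6 × 1.425197 = 47.8866
maize: 18.9 × (201/262) = 18.9 × 0.767176 = 14.4996
copper: 32.8 × (10238/10760) = 32.8 × 0.951487 = 31.2088
aluminium: 5.9 × (3273/2779) = 5.9 × 1.177762 = 6.9488
Index = Σ wᵢ·(p₁ᵢ/p₀ᵢ) = 9.0896 + 47.8866 + 14.4996 + 31.2088 + 6.9488 = 109.6334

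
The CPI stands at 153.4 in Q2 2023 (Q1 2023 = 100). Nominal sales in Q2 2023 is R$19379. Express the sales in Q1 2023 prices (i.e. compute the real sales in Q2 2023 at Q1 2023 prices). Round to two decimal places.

Real = Nominal ÷ (Index/100) = 19379 ÷ (153.4/100)
     = 19379 ÷ 1.534 = 12632.9857

12632.99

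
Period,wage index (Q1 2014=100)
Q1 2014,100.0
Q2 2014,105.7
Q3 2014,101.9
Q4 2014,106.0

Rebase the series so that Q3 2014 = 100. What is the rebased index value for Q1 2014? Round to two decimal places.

Rebased(Q1 2014) = 100.0 / 101.9 × 100 = 98.1354

98.14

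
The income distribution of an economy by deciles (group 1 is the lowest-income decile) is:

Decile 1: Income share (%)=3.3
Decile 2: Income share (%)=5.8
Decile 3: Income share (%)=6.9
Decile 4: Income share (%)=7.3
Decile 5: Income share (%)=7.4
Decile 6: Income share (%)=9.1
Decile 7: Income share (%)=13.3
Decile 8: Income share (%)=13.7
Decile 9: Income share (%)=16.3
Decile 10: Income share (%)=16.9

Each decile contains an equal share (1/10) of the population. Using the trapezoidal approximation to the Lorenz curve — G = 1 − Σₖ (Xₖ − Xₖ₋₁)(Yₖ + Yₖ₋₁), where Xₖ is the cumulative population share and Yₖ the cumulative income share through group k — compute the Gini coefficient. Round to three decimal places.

Cumulative income shares Yₖ: 0.0330, 0.0910, 0.1600, 0.2330, 0.3070, 0.3980, 0.5310, 0.6680, 0.8310, 1.0000
Σ (Xₖ−Xₖ₋₁)(Yₖ+Yₖ₋₁) = (1/10)(0.0330+0.0000) + (1/10)(0.0910+0.0330) + (1/10)(0.1600+0.0910) + (1/10)(0.2330+0.1600) + (1/10)(0.3070+0.2330) + (1/10)(0.3980+0.3070) + (1/10)(0.5310+0.3980) + (1/10)(0.6680+0.5310) + (1/10)(0.8310+0.6680) + (1/10)(1.0000+0.8310)
  = 0.0033 + 0.0124 + 0.0251 + 0.0393 + 0.0540 + 0.0705 + 0.0929 + 0.1199 + 0.1499 + 0.1831 = 0.7504
G = 1 − 0.7504 = 0.2496

0.250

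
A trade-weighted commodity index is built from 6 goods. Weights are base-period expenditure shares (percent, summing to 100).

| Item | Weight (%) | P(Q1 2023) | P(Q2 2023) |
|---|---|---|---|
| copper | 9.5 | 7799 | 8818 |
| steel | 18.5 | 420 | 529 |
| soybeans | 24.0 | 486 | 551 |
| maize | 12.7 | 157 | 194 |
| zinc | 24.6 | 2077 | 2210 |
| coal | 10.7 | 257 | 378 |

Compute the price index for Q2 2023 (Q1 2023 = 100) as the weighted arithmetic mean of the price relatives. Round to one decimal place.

118.9

copper: 9.5 × (8818/7799) = 9.5 × 1.130658 = 10.7412
steel: 18.5 × (529/420) = 18.5 × 1.259524 = 23.3012
soybeans: 24.0 × (551/486) = 24.0 × 1.133745 = 27.2099
maize: 12.7 × (194/157) = 12.7 × 1.235669 = 15.6930
zinc: 24.6 × (2210/2077) = 24.6 × 1.064035 = 26.1753
coal: 10.7 × (378/257) = 10.7 × 1.470817 = 15.7377
Index = Σ wᵢ·(p₁ᵢ/p₀ᵢ) = 10.7412 + 23.3012 + 27.2099 + 15.6930 + 26.1753 + 15.7377 = 118.8583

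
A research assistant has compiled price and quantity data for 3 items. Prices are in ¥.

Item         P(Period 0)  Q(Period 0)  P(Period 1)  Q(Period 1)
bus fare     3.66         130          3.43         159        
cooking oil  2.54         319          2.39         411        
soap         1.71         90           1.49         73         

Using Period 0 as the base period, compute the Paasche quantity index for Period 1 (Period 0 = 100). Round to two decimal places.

121.90

Paasche quantity index uses current-period prices as weights.
ΣP(Period 1)·Q(Period 1) = 3.43×159 + 2.39×411 + 1.49×73 = 545.37 + 982.29 + 108.77 = 1636.43
ΣP(Period 1)·Q(Period 0) = 3.43×130 + 2.39×319 + 1.49×90 = 445.9 + 762.41 + 134.1 = 1342.41
Index = 1636.43 / 1342.41 × 100 = 121.9024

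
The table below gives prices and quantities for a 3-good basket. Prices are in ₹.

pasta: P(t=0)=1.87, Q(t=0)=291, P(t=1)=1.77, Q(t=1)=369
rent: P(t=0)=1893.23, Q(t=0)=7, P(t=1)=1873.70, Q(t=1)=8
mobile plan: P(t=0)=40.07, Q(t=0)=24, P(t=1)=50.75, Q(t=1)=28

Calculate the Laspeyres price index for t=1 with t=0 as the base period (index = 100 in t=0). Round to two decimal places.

Laspeyres price index uses base-period quantities as weights.
ΣP(t=1)·Q(t=0) = 1.77×291 + 1873.70×7 + 50.75×24 = 515.07 + 13115.9 + 1218 = 14848.97
ΣP(t=0)·Q(t=0) = 1.87×291 + 1893.23×7 + 40.07×24 = 544.17 + 13252.61 + 961.68 = 14758.46
Index = 14848.97 / 14758.46 × 100 = 100.6133

100.61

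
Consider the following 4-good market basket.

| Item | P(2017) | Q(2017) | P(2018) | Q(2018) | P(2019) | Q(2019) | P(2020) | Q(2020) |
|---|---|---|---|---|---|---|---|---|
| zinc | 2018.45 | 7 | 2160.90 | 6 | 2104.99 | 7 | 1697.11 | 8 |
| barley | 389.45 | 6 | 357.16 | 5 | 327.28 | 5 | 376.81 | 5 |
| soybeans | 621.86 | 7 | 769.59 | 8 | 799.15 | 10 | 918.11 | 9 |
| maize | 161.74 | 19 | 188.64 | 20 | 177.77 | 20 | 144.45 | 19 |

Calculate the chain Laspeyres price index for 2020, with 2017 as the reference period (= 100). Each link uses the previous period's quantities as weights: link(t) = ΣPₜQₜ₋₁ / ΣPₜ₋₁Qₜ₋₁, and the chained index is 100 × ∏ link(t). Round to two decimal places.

99.71

Link 2017→2018:
ΣP(2018)Q(2017) = 2160.90×7 + 357.16×6 + 769.59×7 + 188.64×19 = 15126.3 + 2142.96 + 5387.13 + 3584.16 = 26240.55
ΣP(2017)Q(2017) = 2018.45×7 + 389.45×6 + 621.86×7 + 161.74×19 = 14129.15 + 2336.7 + 4353.02 + 3073.06 = 23891.93
link = 26240.55/23891.93 = 1.098302
Link 2018→2019:
ΣP(2019)Q(2018) = 2104.99×6 + 327.28×5 + 799.15×8 + 177.77×20 = 12629.94 + 1636.4 + 6393.2 + 3555.4 = 24214.94
ΣP(2018)Q(2018) = 2160.90×6 + 357.16×5 + 769.59×8 + 188.64×20 = 12965.4 + 1785.8 + 6156.72 + 3772.8 = 24680.72
link = 24214.94/24680.72 = 0.981128
Link 2019→2020:
ΣP(2020)Q(2019) = 1697.11×7 + 376.81×5 + 918.11×10 + 144.45×20 = 11879.77 + 1884.05 + 9181.1 + 2889 = 25833.92
ΣP(2019)Q(2019) = 2104.99×7 + 327.28×5 + 799.15×10 + 177.77×20 = 14734.93 + 1636.4 + 7991.5 + 3555.4 = 27918.23
link = 25833.92/27918.23 = 0.925342
Chained index = 100 × 1.098302 × 0.981128 × 0.925342 = 99.7125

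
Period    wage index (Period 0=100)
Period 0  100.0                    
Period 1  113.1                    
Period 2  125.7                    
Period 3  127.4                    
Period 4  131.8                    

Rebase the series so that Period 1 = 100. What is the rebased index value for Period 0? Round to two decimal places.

Rebased(Period 0) = 100.0 / 113.1 × 100 = 88.4173

88.42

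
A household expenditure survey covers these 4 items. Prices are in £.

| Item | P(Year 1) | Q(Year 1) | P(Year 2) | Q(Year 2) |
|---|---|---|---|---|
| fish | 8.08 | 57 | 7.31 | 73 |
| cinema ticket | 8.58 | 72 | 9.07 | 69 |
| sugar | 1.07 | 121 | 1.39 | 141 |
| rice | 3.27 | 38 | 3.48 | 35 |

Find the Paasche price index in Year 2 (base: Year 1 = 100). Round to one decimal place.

102.1

Paasche price index uses current-period quantities as weights.
ΣP(Year 2)·Q(Year 2) = 7.31×73 + 9.07×69 + 1.39×141 + 3.48×35 = 533.63 + 625.83 + 195.99 + 121.8 = 1477.25
ΣP(Year 1)·Q(Year 2) = 8.08×73 + 8.58×69 + 1.07×141 + 3.27×35 = 589.84 + 592.02 + 150.87 + 114.45 = 1447.18
Index = 1477.25 / 1447.18 × 100 = 102.0778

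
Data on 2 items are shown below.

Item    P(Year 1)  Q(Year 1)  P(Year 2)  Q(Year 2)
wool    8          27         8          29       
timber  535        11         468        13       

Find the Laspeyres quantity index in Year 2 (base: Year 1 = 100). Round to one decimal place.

Laspeyres quantity index uses base-period prices as weights.
ΣP(Year 1)·Q(Year 2) = 8×29 + 535×13 = 232 + 6955 = 7187
ΣP(Year 1)·Q(Year 1) = 8×27 + 535×11 = 216 + 5885 = 6101
Index = 7187 / 6101 × 100 = 117.8004

117.8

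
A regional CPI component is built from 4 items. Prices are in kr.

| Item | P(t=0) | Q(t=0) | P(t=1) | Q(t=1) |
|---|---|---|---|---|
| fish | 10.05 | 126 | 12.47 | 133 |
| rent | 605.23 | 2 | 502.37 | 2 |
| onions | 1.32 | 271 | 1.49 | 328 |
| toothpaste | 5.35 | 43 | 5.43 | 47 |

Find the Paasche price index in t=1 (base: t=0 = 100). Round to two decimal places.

105.44

Paasche price index uses current-period quantities as weights.
ΣP(t=1)·Q(t=1) = 12.47×133 + 502.37×2 + 1.49×328 + 5.43×47 = 1658.51 + 1004.74 + 488.72 + 255.21 = 3407.18
ΣP(t=0)·Q(t=1) = 10.05×133 + 605.23×2 + 1.32×328 + 5.35×47 = 1336.65 + 1210.46 + 432.96 + 251.45 = 3231.52
Index = 3407.18 / 3231.52 × 100 = 105.4358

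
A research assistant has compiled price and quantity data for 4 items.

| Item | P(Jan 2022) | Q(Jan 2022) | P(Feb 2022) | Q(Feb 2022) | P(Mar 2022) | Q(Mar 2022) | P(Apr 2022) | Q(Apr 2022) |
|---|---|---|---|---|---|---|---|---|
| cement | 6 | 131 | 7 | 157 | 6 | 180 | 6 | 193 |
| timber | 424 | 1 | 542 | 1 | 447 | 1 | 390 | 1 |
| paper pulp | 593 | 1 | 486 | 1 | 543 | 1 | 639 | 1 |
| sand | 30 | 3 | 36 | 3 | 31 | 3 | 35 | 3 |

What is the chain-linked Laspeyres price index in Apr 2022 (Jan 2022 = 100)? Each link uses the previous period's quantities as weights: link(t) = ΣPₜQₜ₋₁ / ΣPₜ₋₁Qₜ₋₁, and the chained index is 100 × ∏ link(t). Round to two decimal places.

Link Jan 2022→Feb 2022:
ΣP(Feb 2022)Q(Jan 2022) = 7×131 + 542×1 + 486×1 + 36×3 = 917 + 542 + 486 + 108 = 2053
ΣP(Jan 2022)Q(Jan 2022) = 6×131 + 424×1 + 593×1 + 30×3 = 786 + 424 + 593 + 90 = 1893
link = 2053/1893 = 1.084522
Link Feb 2022→Mar 2022:
ΣP(Mar 2022)Q(Feb 2022) = 6×157 + 447×1 + 543×1 + 31×3 = 942 + 447 + 543 + 93 = 2025
ΣP(Feb 2022)Q(Feb 2022) = 7×157 + 542×1 + 486×1 + 36×3 = 1099 + 542 + 486 + 108 = 2235
link = 2025/2235 = 0.906040
Link Mar 2022→Apr 2022:
ΣP(Apr 2022)Q(Mar 2022) = 6×180 + 390×1 + 639×1 + 35×3 = 1080 + 390 + 639 + 105 = 2214
ΣP(Mar 2022)Q(Mar 2022) = 6×180 + 447×1 + 543×1 + 31×3 = 1080 + 447 + 543 + 93 = 2163
link = 2214/2163 = 1.023578
Chained index = 100 × 1.084522 × 0.906040 × 1.023578 = 100.5789

100.58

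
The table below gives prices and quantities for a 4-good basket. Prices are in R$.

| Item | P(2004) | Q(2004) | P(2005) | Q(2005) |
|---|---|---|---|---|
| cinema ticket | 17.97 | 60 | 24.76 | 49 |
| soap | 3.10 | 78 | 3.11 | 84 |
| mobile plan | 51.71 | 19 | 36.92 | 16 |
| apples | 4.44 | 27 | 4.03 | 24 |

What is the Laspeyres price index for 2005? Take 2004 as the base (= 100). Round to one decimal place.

Laspeyres price index uses base-period quantities as weights.
ΣP(2005)·Q(2004) = 24.76×60 + 3.11×78 + 36.92×19 + 4.03×27 = 1485.6 + 242.58 + 701.48 + 108.81 = 2538.47
ΣP(2004)·Q(2004) = 17.97×60 + 3.10×78 + 51.71×19 + 4.44×27 = 1078.2 + 241.8 + 982.49 + 119.88 = 2422.37
Index = 2538.47 / 2422.37 × 100 = 104.7928

104.8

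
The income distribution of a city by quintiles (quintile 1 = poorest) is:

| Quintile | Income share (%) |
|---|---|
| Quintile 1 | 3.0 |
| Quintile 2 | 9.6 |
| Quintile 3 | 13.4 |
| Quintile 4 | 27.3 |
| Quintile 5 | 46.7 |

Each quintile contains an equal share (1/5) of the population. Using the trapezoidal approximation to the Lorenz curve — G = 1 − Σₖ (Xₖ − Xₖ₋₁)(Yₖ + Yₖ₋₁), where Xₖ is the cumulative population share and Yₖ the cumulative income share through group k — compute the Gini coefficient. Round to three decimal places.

Cumulative income shares Yₖ: 0.0300, 0.1260, 0.2600, 0.5330, 1.0000
Σ (Xₖ−Xₖ₋₁)(Yₖ+Yₖ₋₁) = (1/5)(0.0300+0.0000) + (1/5)(0.1260+0.0300) + (1/5)(0.2600+0.1260) + (1/5)(0.5330+0.2600) + (1/5)(1.0000+0.5330)
  = 0.0060 + 0.0312 + 0.0772 + 0.1586 + 0.3066 = 0.5796
G = 1 − 0.5796 = 0.4204

0.420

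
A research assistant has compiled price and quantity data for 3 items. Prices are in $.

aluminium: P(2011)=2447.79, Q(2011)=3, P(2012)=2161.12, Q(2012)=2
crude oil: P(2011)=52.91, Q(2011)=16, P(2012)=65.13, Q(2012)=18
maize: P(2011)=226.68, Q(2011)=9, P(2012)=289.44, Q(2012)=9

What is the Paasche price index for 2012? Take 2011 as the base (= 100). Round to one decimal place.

102.7

Paasche price index uses current-period quantities as weights.
ΣP(2012)·Q(2012) = 2161.12×2 + 65.13×18 + 289.44×9 = 4322.24 + 1172.34 + 2604.96 = 8099.54
ΣP(2011)·Q(2012) = 2447.79×2 + 52.91×18 + 226.68×9 = 4895.58 + 952.38 + 2040.12 = 7888.08
Index = 8099.54 / 7888.08 × 100 = 102.6808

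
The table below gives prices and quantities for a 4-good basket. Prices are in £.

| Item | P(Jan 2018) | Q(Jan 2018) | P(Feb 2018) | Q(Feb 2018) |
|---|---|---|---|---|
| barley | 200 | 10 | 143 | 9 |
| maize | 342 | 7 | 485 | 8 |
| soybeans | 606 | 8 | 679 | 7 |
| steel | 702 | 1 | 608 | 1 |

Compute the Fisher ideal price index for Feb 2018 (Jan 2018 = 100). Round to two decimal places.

110.15

Laspeyres component (base-period weights):
ΣP(Feb 2018)Q(Jan 2018) = 143×10 + 485×7 + 679×8 + 608×1 = 1430 + 3395 + 5432 + 608 = 10865
ΣP(Jan 2018)Q(Jan 2018) = 200×10 + 342×7 + 606×8 + 702×1 = 2000 + 2394 + 4848 + 702 = 9944
L = 10865 / 9944 × 100 = 109.2619
Paasche component (current-period weights):
ΣP(Feb 2018)Q(Feb 2018) = 143×9 + 485×8 + 679×7 + 608×1 = 1287 + 3880 + 4753 + 608 = 10528
ΣP(Jan 2018)Q(Feb 2018) = 200×9 + 342×8 + 606×7 + 702×1 = 1800 + 2736 + 4242 + 702 = 9480
P = 10528 / 9480 × 100 = 111.0549
Fisher = √(L × P) = √(109.2619 × 111.0549) = 110.1547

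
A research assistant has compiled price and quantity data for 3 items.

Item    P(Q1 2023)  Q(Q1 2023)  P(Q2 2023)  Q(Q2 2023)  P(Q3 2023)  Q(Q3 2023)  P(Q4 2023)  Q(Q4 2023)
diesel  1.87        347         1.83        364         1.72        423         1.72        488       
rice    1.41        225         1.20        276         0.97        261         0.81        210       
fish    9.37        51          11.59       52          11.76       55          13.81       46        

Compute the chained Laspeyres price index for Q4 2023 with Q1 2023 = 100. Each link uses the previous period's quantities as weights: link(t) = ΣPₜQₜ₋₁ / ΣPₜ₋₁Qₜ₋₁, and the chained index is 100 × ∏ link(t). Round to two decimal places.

Link Q1 2023→Q2 2023:
ΣP(Q2 2023)Q(Q1 2023) = 1.83×347 + 1.20×225 + 11.59×51 = 635.01 + 270 + 591.09 = 1496.1
ΣP(Q1 2023)Q(Q1 2023) = 1.87×347 + 1.41×225 + 9.37×51 = 648.89 + 317.25 + 477.87 = 1444.01
link = 1496.1/1444.01 = 1.036073
Link Q2 2023→Q3 2023:
ΣP(Q3 2023)Q(Q2 2023) = 1.72×364 + 0.97×276 + 11.76×52 = 626.08 + 267.72 + 611.52 = 1505.32
ΣP(Q2 2023)Q(Q2 2023) = 1.83×364 + 1.20×276 + 11.59×52 = 666.12 + 331.2 + 602.68 = 1600
link = 1505.32/1600 = 0.940825
Link Q3 2023→Q4 2023:
ΣP(Q4 2023)Q(Q3 2023) = 1.72×423 + 0.81×261 + 13.81×55 = 727.56 + 211.41 + 759.55 = 1698.52
ΣP(Q3 2023)Q(Q3 2023) = 1.72×423 + 0.97×261 + 11.76×55 = 727.56 + 253.17 + 646.8 = 1627.53
link = 1698.52/1627.53 = 1.043618
Chained index = 100 × 1.036073 × 0.940825 × 1.043618 = 101.7281

101.73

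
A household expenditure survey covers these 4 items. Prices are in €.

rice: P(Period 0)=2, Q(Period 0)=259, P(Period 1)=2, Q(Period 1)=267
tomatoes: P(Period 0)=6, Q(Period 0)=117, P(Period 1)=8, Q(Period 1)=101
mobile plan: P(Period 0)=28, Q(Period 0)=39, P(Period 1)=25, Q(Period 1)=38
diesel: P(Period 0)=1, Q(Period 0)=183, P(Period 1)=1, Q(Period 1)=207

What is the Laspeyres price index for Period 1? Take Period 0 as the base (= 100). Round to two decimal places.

104.69

Laspeyres price index uses base-period quantities as weights.
ΣP(Period 1)·Q(Period 0) = 2×259 + 8×117 + 25×39 + 1×183 = 518 + 936 + 975 + 183 = 2612
ΣP(Period 0)·Q(Period 0) = 2×259 + 6×117 + 28×39 + 1×183 = 518 + 702 + 1092 + 183 = 2495
Index = 2612 / 2495 × 100 = 104.6894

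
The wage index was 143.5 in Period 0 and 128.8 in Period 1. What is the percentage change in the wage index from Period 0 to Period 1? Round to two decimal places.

Change = (128.8 − 143.5) / 143.5 × 100
       = -14.7 / 143.5 × 100 = -10.2439%

-10.24%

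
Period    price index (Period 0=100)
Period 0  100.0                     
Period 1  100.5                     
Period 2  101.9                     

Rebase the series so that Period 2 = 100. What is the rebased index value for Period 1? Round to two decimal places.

98.63

Rebased(Period 1) = 100.5 / 101.9 × 100 = 98.6261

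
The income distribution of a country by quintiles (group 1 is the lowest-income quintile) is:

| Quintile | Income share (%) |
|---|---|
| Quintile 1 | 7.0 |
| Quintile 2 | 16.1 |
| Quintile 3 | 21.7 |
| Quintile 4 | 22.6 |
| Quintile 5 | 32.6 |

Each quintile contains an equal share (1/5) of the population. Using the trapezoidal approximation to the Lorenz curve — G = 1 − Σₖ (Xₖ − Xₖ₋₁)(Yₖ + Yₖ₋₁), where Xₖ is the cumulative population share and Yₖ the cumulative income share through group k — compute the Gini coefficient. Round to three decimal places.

Cumulative income shares Yₖ: 0.0700, 0.2310, 0.4480, 0.6740, 1.0000
Σ (Xₖ−Xₖ₋₁)(Yₖ+Yₖ₋₁) = (1/5)(0.0700+0.0000) + (1/5)(0.2310+0.0700) + (1/5)(0.4480+0.2310) + (1/5)(0.6740+0.4480) + (1/5)(1.0000+0.6740)
  = 0.0140 + 0.0602 + 0.1358 + 0.2244 + 0.3348 = 0.7692
G = 1 − 0.7692 = 0.2308

0.231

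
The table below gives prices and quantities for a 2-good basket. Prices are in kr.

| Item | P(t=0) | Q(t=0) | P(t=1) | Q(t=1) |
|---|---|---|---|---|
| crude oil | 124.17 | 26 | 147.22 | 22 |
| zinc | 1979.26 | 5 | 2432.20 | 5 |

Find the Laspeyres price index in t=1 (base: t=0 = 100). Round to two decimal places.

121.82

Laspeyres price index uses base-period quantities as weights.
ΣP(t=1)·Q(t=0) = 147.22×26 + 2432.20×5 = 3827.72 + 12161 = 15988.72
ΣP(t=0)·Q(t=0) = 124.17×26 + 1979.26×5 = 3228.42 + 9896.3 = 13124.72
Index = 15988.72 / 13124.72 × 100 = 121.8214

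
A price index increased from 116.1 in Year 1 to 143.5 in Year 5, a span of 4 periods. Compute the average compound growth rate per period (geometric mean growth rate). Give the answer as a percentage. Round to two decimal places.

5.44%

Growth factor = (143.5/116.1)^(1/4) = (1.236003)^(1/4) = 1.054399
Growth rate = 1.054399 − 1 = 0.054399 = 5.4399%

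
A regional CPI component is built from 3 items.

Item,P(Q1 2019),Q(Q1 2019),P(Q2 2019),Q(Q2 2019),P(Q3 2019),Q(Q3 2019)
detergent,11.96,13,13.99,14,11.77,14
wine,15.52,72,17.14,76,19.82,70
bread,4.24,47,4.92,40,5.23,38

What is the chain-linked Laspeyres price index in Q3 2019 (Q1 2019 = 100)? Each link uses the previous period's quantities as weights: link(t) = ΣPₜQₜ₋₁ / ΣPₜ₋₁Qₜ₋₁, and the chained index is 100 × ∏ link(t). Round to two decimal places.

124.10

Link Q1 2019→Q2 2019:
ΣP(Q2 2019)Q(Q1 2019) = 13.99×13 + 17.14×72 + 4.92×47 = 181.87 + 1234.08 + 231.24 = 1647.19
ΣP(Q1 2019)Q(Q1 2019) = 11.96×13 + 15.52×72 + 4.24×47 = 155.48 + 1117.44 + 199.28 = 1472.2
link = 1647.19/1472.2 = 1.118863
Link Q2 2019→Q3 2019:
ΣP(Q3 2019)Q(Q2 2019) = 11.77×14 + 19.82×76 + 5.23×40 = 164.78 + 1506.32 + 209.2 = 1880.3
ΣP(Q2 2019)Q(Q2 2019) = 13.99×14 + 17.14×76 + 4.92×40 = 195.86 + 1302.64 + 196.8 = 1695.3
link = 1880.3/1695.3 = 1.109125
Chained index = 100 × 1.118863 × 1.109125 = 124.0959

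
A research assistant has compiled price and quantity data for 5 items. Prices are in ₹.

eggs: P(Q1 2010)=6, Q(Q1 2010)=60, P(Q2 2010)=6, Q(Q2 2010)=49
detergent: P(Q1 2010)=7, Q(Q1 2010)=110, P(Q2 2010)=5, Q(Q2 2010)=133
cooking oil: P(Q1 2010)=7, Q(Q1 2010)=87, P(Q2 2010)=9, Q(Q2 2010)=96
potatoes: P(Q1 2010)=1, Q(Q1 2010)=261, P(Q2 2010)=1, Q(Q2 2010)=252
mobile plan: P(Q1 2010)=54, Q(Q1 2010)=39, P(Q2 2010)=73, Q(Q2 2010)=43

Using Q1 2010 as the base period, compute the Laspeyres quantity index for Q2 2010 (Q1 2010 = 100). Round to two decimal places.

108.89

Laspeyres quantity index uses base-period prices as weights.
ΣP(Q1 2010)·Q(Q2 2010) = 6×49 + 7×133 + 7×96 + 1×252 + 54×43 = 294 + 931 + 672 + 252 + 2322 = 4471
ΣP(Q1 2010)·Q(Q1 2010) = 6×60 + 7×110 + 7×87 + 1×261 + 54×39 = 360 + 770 + 609 + 261 + 2106 = 4106
Index = 4471 / 4106 × 100 = 108.8894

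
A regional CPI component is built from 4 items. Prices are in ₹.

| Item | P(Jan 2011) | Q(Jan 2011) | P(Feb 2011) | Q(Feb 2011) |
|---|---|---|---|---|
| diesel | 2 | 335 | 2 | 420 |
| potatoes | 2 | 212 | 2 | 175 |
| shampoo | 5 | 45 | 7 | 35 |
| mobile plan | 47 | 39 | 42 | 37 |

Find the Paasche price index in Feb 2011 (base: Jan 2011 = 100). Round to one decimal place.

Paasche price index uses current-period quantities as weights.
ΣP(Feb 2011)·Q(Feb 2011) = 2×420 + 2×175 + 7×35 + 42×37 = 840 + 350 + 245 + 1554 = 2989
ΣP(Jan 2011)·Q(Feb 2011) = 2×420 + 2×175 + 5×35 + 47×37 = 840 + 350 + 175 + 1739 = 3104
Index = 2989 / 3104 × 100 = 96.2951

96.3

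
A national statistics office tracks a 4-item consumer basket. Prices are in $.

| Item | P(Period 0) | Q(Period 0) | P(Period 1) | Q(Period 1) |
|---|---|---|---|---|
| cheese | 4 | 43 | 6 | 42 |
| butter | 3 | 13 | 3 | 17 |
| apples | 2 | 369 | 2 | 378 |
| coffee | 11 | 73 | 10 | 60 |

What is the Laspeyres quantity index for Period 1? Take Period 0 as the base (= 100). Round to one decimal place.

Laspeyres quantity index uses base-period prices as weights.
ΣP(Period 0)·Q(Period 1) = 4×42 + 3×17 + 2×378 + 11×60 = 168 + 51 + 756 + 660 = 1635
ΣP(Period 0)·Q(Period 0) = 4×43 + 3×13 + 2×369 + 11×73 = 172 + 39 + 738 + 803 = 1752
Index = 1635 / 1752 × 100 = 93.3219

93.3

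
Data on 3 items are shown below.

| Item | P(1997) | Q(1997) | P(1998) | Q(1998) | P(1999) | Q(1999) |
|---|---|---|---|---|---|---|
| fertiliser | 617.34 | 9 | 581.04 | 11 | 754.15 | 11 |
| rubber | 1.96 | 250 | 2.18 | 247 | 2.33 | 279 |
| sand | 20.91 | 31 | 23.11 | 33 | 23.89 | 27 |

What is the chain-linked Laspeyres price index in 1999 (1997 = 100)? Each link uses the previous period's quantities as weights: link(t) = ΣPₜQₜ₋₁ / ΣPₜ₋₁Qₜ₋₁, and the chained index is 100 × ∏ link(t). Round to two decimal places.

121.75

Link 1997→1998:
ΣP(1998)Q(1997) = 581.04×9 + 2.18×250 + 23.11×31 = 5229.36 + 545 + 716.41 = 6490.77
ΣP(1997)Q(1997) = 617.34×9 + 1.96×250 + 20.91×31 = 5556.06 + 490 + 648.21 = 6694.27
link = 6490.77/6694.27 = 0.969601
Link 1998→1999:
ΣP(1999)Q(1998) = 754.15×11 + 2.33×247 + 23.89×33 = 8295.65 + 575.51 + 788.37 = 9659.53
ΣP(1998)Q(1998) = 581.04×11 + 2.18×247 + 23.11×33 = 6391.44 + 538.46 + 762.63 = 7692.53
link = 9659.53/7692.53 = 1.255703
Chained index = 100 × 0.969601 × 1.255703 = 121.7530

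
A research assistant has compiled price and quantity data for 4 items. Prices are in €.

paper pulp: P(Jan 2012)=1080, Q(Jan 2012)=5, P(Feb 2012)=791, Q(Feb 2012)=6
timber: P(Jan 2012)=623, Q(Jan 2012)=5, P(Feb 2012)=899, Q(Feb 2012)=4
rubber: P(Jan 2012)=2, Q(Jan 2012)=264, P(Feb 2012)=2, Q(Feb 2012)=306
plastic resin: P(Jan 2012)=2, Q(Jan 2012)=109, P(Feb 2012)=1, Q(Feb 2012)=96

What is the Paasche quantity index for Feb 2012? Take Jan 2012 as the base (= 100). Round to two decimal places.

99.59

Paasche quantity index uses current-period prices as weights.
ΣP(Feb 2012)·Q(Feb 2012) = 791×6 + 899×4 + 2×306 + 1×96 = 4746 + 3596 + 612 + 96 = 9050
ΣP(Feb 2012)·Q(Jan 2012) = 791×5 + 899×5 + 2×264 + 1×109 = 3955 + 4495 + 528 + 109 = 9087
Index = 9050 / 9087 × 100 = 99.5928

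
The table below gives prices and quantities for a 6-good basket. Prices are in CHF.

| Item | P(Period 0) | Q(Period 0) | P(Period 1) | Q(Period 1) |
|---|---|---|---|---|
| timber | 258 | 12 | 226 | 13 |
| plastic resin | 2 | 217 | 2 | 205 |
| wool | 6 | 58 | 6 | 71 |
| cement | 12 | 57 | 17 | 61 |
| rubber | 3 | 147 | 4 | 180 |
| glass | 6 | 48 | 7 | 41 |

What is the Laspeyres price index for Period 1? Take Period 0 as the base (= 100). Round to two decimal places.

Laspeyres price index uses base-period quantities as weights.
ΣP(Period 1)·Q(Period 0) = 226×12 + 2×217 + 6×58 + 17×57 + 4×147 + 7×48 = 2712 + 434 + 348 + 969 + 588 + 336 = 5387
ΣP(Period 0)·Q(Period 0) = 258×12 + 2×217 + 6×58 + 12×57 + 3×147 + 6×48 = 3096 + 434 + 348 + 684 + 441 + 288 = 5291
Index = 5387 / 5291 × 100 = 101.8144

101.81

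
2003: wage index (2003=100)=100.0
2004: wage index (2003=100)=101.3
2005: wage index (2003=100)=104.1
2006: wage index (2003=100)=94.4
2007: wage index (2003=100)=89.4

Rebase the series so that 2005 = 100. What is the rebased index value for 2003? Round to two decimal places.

96.06

Rebased(2003) = 100.0 / 104.1 × 100 = 96.0615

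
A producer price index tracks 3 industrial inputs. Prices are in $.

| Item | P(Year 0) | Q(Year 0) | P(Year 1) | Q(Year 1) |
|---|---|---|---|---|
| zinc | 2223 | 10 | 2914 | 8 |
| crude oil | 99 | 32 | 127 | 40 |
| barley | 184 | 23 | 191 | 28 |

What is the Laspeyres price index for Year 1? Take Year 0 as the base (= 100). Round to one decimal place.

Laspeyres price index uses base-period quantities as weights.
ΣP(Year 1)·Q(Year 0) = 2914×10 + 127×32 + 191×23 = 29140 + 4064 + 4393 = 37597
ΣP(Year 0)·Q(Year 0) = 2223×10 + 99×32 + 184×23 = 22230 + 3168 + 4232 = 29630
Index = 37597 / 29630 × 100 = 126.8883

126.9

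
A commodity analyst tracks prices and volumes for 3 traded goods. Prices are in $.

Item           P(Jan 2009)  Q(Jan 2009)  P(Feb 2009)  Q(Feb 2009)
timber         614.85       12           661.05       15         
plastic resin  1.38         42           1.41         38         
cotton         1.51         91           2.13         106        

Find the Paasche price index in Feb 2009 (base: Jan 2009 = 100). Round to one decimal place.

108.1

Paasche price index uses current-period quantities as weights.
ΣP(Feb 2009)·Q(Feb 2009) = 661.05×15 + 1.41×38 + 2.13×106 = 9915.75 + 53.58 + 225.78 = 10195.11
ΣP(Jan 2009)·Q(Feb 2009) = 614.85×15 + 1.38×38 + 1.51×106 = 9222.75 + 52.44 + 160.06 = 9435.25
Index = 10195.11 / 9435.25 × 100 = 108.0534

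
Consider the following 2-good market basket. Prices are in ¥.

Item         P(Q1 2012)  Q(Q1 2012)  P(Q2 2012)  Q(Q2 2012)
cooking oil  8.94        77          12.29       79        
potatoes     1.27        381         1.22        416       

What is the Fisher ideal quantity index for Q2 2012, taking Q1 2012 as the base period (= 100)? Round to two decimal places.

Laspeyres component (base-period weights):
ΣP(Q1 2012)Q(Q2 2012) = 8.94×79 + 1.27×416 = 706.26 + 528.32 = 1234.58
ΣP(Q1 2012)Q(Q1 2012) = 8.94×77 + 1.27×381 = 688.38 + 483.87 = 1172.25
L = 1234.58 / 1172.25 × 100 = 105.3171
Paasche component (current-period weights):
ΣP(Q2 2012)Q(Q2 2012) = 12.29×79 + 1.22×416 = 970.91 + 507.52 = 1478.43
ΣP(Q2 2012)Q(Q1 2012) = 12.29×77 + 1.22×381 = 946.33 + 464.82 = 1411.15
P = 1478.43 / 1411.15 × 100 = 104.7677
Fisher = √(L × P) = √(105.3171 × 104.7677) = 105.0421

105.04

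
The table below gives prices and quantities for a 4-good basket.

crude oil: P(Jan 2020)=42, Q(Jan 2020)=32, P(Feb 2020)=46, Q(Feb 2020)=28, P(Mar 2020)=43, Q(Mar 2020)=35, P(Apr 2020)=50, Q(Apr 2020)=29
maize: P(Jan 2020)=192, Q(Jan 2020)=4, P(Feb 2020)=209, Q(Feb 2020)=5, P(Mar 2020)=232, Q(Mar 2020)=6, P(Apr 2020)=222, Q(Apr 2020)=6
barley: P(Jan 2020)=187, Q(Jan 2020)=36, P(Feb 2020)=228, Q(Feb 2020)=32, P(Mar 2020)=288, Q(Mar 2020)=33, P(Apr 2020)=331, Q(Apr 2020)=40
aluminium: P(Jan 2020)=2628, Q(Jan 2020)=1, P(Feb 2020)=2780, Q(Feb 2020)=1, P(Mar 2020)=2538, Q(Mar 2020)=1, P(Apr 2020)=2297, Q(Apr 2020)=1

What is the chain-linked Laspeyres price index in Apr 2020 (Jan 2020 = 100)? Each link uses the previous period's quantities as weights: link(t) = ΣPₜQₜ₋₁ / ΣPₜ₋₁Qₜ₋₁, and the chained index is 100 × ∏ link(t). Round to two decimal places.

143.89

Link Jan 2020→Feb 2020:
ΣP(Feb 2020)Q(Jan 2020) = 46×32 + 209×4 + 228×36 + 2780×1 = 1472 + 836 + 8208 + 2780 = 13296
ΣP(Jan 2020)Q(Jan 2020) = 42×32 + 192×4 + 187×36 + 2628×1 = 1344 + 768 + 6732 + 2628 = 11472
link = 13296/11472 = 1.158996
Link Feb 2020→Mar 2020:
ΣP(Mar 2020)Q(Feb 2020) = 43×28 + 232×5 + 288×32 + 2538×1 = 1204 + 1160 + 9216 + 2538 = 14118
ΣP(Feb 2020)Q(Feb 2020) = 46×28 + 209×5 + 228×32 + 2780×1 = 1288 + 1045 + 7296 + 2780 = 12409
link = 14118/12409 = 1.137723
Link Mar 2020→Apr 2020:
ΣP(Apr 2020)Q(Mar 2020) = 50×35 + 222×6 + 331×33 + 2297×1 = 1750 + 1332 + 10923 + 2297 = 16302
ΣP(Mar 2020)Q(Mar 2020) = 43×35 + 232×6 + 288×33 + 2538×1 = 1505 + 1392 + 9504 + 2538 = 14939
link = 16302/14939 = 1.091238
Chained index = 100 × 1.158996 × 1.137723 × 1.091238 = 143.8923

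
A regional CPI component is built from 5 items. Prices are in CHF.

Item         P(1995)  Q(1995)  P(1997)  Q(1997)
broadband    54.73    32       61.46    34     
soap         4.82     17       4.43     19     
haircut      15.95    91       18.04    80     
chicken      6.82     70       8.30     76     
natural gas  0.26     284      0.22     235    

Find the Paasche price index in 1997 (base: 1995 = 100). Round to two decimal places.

Paasche price index uses current-period quantities as weights.
ΣP(1997)·Q(1997) = 61.46×34 + 4.43×19 + 18.04×80 + 8.30×76 + 0.22×235 = 2089.64 + 84.17 + 1443.2 + 630.8 + 51.7 = 4299.51
ΣP(1995)·Q(1997) = 54.73×34 + 4.82×19 + 15.95×80 + 6.82×76 + 0.26×235 = 1860.82 + 91.58 + 1276 + 518.32 + 61.1 = 3807.82
Index = 4299.51 / 3807.82 × 100 = 112.9126

112.91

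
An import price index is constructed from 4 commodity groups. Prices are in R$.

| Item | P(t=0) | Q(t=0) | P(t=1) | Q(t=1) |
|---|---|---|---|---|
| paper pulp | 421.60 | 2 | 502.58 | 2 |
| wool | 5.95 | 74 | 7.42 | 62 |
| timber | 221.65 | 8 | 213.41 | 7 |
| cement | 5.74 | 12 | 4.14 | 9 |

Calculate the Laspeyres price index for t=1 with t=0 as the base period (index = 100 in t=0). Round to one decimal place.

Laspeyres price index uses base-period quantities as weights.
ΣP(t=1)·Q(t=0) = 502.58×2 + 7.42×74 + 213.41×8 + 4.14×12 = 1005.16 + 549.08 + 1707.28 + 49.68 = 3311.2
ΣP(t=0)·Q(t=0) = 421.60×2 + 5.95×74 + 221.65×8 + 5.74×12 = 843.2 + 440.3 + 1773.2 + 68.88 = 3125.58
Index = 3311.2 / 3125.58 × 100 = 105.9387

105.9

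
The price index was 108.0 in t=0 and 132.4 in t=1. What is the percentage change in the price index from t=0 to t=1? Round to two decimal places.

22.59%

Change = (132.4 − 108.0) / 108.0 × 100
       = 24.4 / 108.0 × 100 = 22.5926%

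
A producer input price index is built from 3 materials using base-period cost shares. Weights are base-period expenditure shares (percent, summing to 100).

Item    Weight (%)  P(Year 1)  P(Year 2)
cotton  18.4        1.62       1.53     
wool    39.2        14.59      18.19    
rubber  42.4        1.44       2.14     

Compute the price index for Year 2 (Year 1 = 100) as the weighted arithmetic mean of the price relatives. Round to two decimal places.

129.26

cotton: 18.4 × (1.53/1.62) = 18.4 × 0.944444 = 17.3778
wool: 39.2 × (18.19/14.59) = 39.2 × 1.246744 = 48.8724
rubber: 42.4 × (2.14/1.44) = 42.4 × 1.486111 = 63.0111
Index = Σ wᵢ·(p₁ᵢ/p₀ᵢ) = 17.3778 + 48.8724 + 63.0111 = 129.2613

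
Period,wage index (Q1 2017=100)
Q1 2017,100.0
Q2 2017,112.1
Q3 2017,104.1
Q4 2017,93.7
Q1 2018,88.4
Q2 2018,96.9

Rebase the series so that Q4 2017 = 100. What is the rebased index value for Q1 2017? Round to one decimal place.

Rebased(Q1 2017) = 100.0 / 93.7 × 100 = 106.7236

106.7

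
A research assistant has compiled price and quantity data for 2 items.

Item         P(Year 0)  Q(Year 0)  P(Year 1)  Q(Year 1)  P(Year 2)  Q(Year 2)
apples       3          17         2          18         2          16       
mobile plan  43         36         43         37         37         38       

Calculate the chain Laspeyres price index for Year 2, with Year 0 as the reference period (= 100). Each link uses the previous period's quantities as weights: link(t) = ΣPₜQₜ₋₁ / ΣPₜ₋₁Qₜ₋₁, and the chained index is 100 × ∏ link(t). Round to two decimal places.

Link Year 0→Year 1:
ΣP(Year 1)Q(Year 0) = 2×17 + 43×36 = 34 + 1548 = 1582
ΣP(Year 0)Q(Year 0) = 3×17 + 43×36 = 51 + 1548 = 1599
link = 1582/1599 = 0.989368
Link Year 1→Year 2:
ΣP(Year 2)Q(Year 1) = 2×18 + 37×37 = 36 + 1369 = 1405
ΣP(Year 1)Q(Year 1) = 2×18 + 43×37 = 36 + 1591 = 1627
link = 1405/1627 = 0.863553
Chained index = 100 × 0.989368 × 0.863553 = 85.4372

85.44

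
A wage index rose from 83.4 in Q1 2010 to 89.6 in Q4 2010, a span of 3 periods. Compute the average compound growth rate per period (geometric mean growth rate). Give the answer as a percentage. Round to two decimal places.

2.42%

Growth factor = (89.6/83.4)^(1/3) = (1.074341)^(1/3) = 1.024190
Growth rate = 1.024190 − 1 = 0.024190 = 2.4190%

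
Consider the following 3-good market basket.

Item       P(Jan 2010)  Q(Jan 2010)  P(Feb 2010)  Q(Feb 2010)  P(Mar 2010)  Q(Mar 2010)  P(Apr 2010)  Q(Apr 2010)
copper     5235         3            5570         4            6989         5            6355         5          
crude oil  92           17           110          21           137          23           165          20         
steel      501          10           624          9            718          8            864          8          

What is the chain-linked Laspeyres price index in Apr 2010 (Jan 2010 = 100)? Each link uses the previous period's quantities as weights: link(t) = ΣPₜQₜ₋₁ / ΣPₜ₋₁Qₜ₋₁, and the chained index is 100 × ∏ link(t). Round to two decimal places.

Link Jan 2010→Feb 2010:
ΣP(Feb 2010)Q(Jan 2010) = 5570×3 + 110×17 + 624×10 = 16710 + 1870 + 6240 = 24820
ΣP(Jan 2010)Q(Jan 2010) = 5235×3 + 92×17 + 501×10 = 15705 + 1564 + 5010 = 22279
link = 24820/22279 = 1.114054
Link Feb 2010→Mar 2010:
ΣP(Mar 2010)Q(Feb 2010) = 6989×4 + 137×21 + 718×9 = 27956 + 2877 + 6462 = 37295
ΣP(Feb 2010)Q(Feb 2010) = 5570×4 + 110×21 + 624×9 = 22280 + 2310 + 5616 = 30206
link = 37295/30206 = 1.234688
Link Mar 2010→Apr 2010:
ΣP(Apr 2010)Q(Mar 2010) = 6355×5 + 165×23 + 864×8 = 31775 + 3795 + 6912 = 42482
ΣP(Mar 2010)Q(Mar 2010) = 6989×5 + 137×23 + 718×8 = 34945 + 3151 + 5744 = 43840
link = 42482/43840 = 0.969024
Chained index = 100 × 1.114054 × 1.234688 × 0.969024 = 133.2901

133.29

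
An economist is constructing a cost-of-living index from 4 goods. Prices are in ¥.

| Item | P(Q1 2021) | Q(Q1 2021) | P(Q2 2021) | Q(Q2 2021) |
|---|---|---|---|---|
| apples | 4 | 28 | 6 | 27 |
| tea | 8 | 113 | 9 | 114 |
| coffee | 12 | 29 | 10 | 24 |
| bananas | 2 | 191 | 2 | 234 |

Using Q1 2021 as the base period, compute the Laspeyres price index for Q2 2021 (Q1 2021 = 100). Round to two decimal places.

106.36

Laspeyres price index uses base-period quantities as weights.
ΣP(Q2 2021)·Q(Q1 2021) = 6×28 + 9×113 + 10×29 + 2×191 = 168 + 1017 + 290 + 382 = 1857
ΣP(Q1 2021)·Q(Q1 2021) = 4×28 + 8×113 + 12×29 + 2×191 = 112 + 904 + 348 + 382 = 1746
Index = 1857 / 1746 × 100 = 106.3574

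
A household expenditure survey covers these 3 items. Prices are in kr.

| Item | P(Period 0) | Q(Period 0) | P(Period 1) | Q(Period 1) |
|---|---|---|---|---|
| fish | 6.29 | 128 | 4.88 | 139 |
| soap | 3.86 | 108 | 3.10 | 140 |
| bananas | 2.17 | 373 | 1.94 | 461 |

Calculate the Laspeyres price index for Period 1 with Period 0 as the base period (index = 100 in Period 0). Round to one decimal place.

82.9

Laspeyres price index uses base-period quantities as weights.
ΣP(Period 1)·Q(Period 0) = 4.88×128 + 3.10×108 + 1.94×373 = 624.64 + 334.8 + 723.62 = 1683.06
ΣP(Period 0)·Q(Period 0) = 6.29×128 + 3.86×108 + 2.17×373 = 805.12 + 416.88 + 809.41 = 2031.41
Index = 1683.06 / 2031.41 × 100 = 82.8518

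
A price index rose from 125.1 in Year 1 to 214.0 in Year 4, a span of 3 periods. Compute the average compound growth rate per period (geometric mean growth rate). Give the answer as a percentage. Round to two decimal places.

Growth factor = (214.0/125.1)^(1/3) = (1.710631)^(1/3) = 1.195966
Growth rate = 1.195966 − 1 = 0.195966 = 19.5966%

19.60%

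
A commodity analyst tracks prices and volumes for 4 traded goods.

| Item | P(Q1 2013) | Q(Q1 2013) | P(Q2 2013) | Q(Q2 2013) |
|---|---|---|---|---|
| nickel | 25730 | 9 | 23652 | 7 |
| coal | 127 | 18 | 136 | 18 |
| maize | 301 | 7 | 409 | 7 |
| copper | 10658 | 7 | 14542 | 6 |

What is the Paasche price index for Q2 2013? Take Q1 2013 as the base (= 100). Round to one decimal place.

Paasche price index uses current-period quantities as weights.
ΣP(Q2 2013)·Q(Q2 2013) = 23652×7 + 136×18 + 409×7 + 14542×6 = 165564 + 2448 + 2863 + 87252 = 258127
ΣP(Q1 2013)·Q(Q2 2013) = 25730×7 + 127×18 + 301×7 + 10658×6 = 180110 + 2286 + 2107 + 63948 = 248451
Index = 258127 / 248451 × 100 = 103.8945

103.9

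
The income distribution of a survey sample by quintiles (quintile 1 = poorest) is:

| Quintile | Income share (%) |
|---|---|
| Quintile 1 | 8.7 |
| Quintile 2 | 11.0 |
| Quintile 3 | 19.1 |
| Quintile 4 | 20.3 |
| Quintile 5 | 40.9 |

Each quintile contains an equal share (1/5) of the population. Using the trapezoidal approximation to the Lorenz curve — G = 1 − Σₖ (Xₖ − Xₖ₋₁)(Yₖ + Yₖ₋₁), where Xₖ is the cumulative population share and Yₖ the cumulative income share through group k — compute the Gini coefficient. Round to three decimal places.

Cumulative income shares Yₖ: 0.0870, 0.1970, 0.3880, 0.5910, 1.0000
Σ (Xₖ−Xₖ₋₁)(Yₖ+Yₖ₋₁) = (1/5)(0.0870+0.0000) + (1/5)(0.1970+0.0870) + (1/5)(0.3880+0.1970) + (1/5)(0.5910+0.3880) + (1/5)(1.0000+0.5910)
  = 0.0174 + 0.0568 + 0.1170 + 0.1958 + 0.3182 = 0.7052
G = 1 − 0.7052 = 0.2948

0.295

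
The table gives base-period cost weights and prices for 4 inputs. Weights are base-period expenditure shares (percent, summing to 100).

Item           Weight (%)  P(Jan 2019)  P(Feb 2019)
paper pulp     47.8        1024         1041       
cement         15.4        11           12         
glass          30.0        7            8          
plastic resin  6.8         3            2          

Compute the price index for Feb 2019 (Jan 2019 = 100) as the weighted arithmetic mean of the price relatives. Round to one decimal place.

104.2

paper pulp: 47.8 × (1041/1024) = 47.8 × 1.016602 = 48.5936
cement: 15.4 × (12/11) = 15.4 × 1.090909 = 16.8000
glass: 30.0 × (8/7) = 30.0 × 1.142857 = 34.2857
plastic resin: 6.8 × (2/3) = 6.8 × 0.666667 = 4.5333
Index = Σ wᵢ·(p₁ᵢ/p₀ᵢ) = 48.5936 + 16.8000 + 34.2857 + 4.5333 = 104.2126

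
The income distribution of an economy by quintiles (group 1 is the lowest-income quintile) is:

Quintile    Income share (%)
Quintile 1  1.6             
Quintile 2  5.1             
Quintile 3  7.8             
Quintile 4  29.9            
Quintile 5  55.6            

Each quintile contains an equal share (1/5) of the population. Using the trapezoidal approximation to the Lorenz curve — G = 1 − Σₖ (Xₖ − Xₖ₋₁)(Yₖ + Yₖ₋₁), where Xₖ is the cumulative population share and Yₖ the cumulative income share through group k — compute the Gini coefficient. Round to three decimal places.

Cumulative income shares Yₖ: 0.0160, 0.0670, 0.1450, 0.4440, 1.0000
Σ (Xₖ−Xₖ₋₁)(Yₖ+Yₖ₋₁) = (1/5)(0.0160+0.0000) + (1/5)(0.0670+0.0160) + (1/5)(0.1450+0.0670) + (1/5)(0.4440+0.1450) + (1/5)(1.0000+0.4440)
  = 0.0032 + 0.0166 + 0.0424 + 0.1178 + 0.2888 = 0.4688
G = 1 − 0.4688 = 0.5312

0.531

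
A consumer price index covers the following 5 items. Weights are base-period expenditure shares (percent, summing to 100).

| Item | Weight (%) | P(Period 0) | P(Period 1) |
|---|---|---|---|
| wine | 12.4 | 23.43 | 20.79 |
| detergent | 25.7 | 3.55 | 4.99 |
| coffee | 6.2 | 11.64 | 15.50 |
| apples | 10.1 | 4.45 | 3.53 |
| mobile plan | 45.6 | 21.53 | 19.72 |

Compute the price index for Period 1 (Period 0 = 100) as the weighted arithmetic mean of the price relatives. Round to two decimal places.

105.16

wine: 12.4 × (20.79/23.43) = 12.4 × 0.887324 = 11.0028
detergent: 25.7 × (4.99/3.55) = 25.7 × 1.405634 = 36.1248
coffee: 6.2 × (15.50/11.64) = 6.2 × 1.331615 = 8.2560
apples: 10.1 × (3.53/4.45) = 10.1 × 0.793258 = 8.0119
mobile plan: 45.6 × (19.72/21.53) = 45.6 × 0.915931 = 41.7665
Index = Σ wᵢ·(p₁ᵢ/p₀ᵢ) = 11.0028 + 36.1248 + 8.2560 + 8.0119 + 41.7665 = 105.1620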